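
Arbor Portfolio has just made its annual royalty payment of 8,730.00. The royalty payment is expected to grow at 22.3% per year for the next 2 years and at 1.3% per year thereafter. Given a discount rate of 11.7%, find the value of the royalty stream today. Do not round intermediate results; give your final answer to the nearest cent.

121962.16

D_1 = 10676.79000
D_2 = 13057.71417
Terminal value at year 2: TV = D_2×(1+g_2)/(r−g_2) = 13227.46445/0.104 = 127187.15821
P_0 = D_1/(1+r)^1 + D_2/(1+r)^2 + TV/(1+r)^2
    = 9558.45121 + 10465.51999 + 101938.18990 = 121962.16109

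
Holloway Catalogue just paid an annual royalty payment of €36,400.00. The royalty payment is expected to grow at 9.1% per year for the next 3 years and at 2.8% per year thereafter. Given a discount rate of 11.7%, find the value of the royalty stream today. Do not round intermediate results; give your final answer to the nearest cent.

€495954.03

D_1 = 39712.40000
D_2 = 43326.22840
D_3 = 47268.91518
Terminal value at year 3: TV = D_3×(1+g_2)/(r−g_2) = 48592.44481/0.089 = 545982.52595
P_0 = D_1/(1+r)^1 + D_2/(1+r)^2 + D_3/(1+r)^3 + TV/(1+r)^3
    = 35552.73053 + 34725.18264 + 33916.89728 + 391759.21798 = 495954.02842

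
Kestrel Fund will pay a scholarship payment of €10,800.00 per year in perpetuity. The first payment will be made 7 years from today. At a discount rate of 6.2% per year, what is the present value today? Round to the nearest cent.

€121418.53

Value at end of year 6: C / r = €10,800.00 / 0.062 = €174,193.5484
Discount to today: PV = €174,193.5484 / (1 + 0.062)^6 = €174,193.5484 / 1.434654 = €121,418.53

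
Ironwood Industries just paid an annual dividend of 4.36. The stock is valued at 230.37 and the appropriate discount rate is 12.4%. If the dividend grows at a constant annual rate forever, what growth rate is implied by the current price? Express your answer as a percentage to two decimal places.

10.31%

P = D₀(1+g)/(r−g) ⇒ P(r−g) = D₀(1+g) ⇒ g(P+D₀) = P·r − D₀
g = (P·r − D₀)/(P + D₀) = (230.37×0.124 − 4.36) / (230.37 + 4.36) = 0.103122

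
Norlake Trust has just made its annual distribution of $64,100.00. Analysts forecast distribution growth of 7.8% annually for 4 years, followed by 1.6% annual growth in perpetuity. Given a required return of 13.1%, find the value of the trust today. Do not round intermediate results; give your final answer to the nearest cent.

$695125.96

D_1 = 69099.80000
D_2 = 74489.58440
D_3 = 80299.77198
D_4 = 86563.15420
Terminal value at year 4: TV = D_4×(1+g_2)/(r−g_2) = 87948.16467/0.115 = 764766.64926
P_0 = D_1/(1+r)^1 + D_2/(1+r)^2 + D_3/(1+r)^3 + D_4/(1+r)^4 + TV/(1+r)^4
    = 61096.19805 + 58233.15783 + 55504.28306 + 52903.28659 + 467389.03633 = 695125.96186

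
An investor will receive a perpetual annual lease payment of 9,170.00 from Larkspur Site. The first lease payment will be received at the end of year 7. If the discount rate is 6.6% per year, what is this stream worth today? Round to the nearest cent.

Value at end of year 6: C / r = 9,170.00 / 0.066 = 138,939.3939
Discount to today: PV = 138,939.3939 / (1 + 0.066)^6 = 138,939.3939 / 1.467382 = 94,685.22

94685.22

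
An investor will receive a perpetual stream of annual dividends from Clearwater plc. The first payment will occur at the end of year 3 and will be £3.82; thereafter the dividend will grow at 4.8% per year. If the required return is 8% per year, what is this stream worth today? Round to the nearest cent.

£102.34

Value at end of year 2: C₁ / (r − g) = £3.82 / (0.08 − 0.048) = £119.3750
Discount to today: PV = £119.3750 / (1 + 0.08)^2 = £119.3750 / 1.166400 = £102.34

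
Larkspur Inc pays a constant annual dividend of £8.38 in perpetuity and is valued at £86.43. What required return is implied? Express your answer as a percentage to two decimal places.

9.70%

P = C/r ⇒ r = C/P = £8.38/£86.43 = 0.096957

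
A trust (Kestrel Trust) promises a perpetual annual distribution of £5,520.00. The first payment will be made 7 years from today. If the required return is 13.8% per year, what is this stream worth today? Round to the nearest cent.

Value at end of year 6: C / r = £5,520.00 / 0.138 = £40,000.0000
Discount to today: PV = £40,000.0000 / (1 + 0.138)^6 = £40,000.0000 / 2.171969 = £18,416.47

£18416.47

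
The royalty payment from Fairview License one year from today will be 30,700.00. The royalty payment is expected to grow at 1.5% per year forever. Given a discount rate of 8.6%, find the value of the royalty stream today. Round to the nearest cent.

Growing perpetuity: P = D₁ / (r − g) = 30,700.0000 / (0.086 − 0.015) = 432,394.37

432394.37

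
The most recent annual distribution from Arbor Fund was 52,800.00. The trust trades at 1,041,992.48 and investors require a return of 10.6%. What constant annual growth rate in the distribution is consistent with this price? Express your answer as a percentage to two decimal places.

P = D₀(1+g)/(r−g) ⇒ P(r−g) = D₀(1+g) ⇒ g(P+D₀) = P·r − D₀
g = (P·r − D₀)/(P + D₀) = (1,041,992.48×0.106 − 52,800.00) / (1,041,992.48 + 52,800.00) = 0.052659

5.27%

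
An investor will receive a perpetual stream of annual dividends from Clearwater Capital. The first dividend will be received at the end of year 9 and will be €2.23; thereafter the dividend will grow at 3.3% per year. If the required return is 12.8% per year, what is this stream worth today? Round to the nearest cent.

€8.96

Value at end of year 8: C₁ / (r − g) = €2.23 / (0.128 − 0.033) = €23.4737
Discount to today: PV = €23.4737 / (1 + 0.128)^8 = €23.4737 / 2.621035 = €8.96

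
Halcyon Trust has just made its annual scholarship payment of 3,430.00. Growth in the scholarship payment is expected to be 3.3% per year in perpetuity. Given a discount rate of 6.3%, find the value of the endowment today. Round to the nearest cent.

D₁ = D₀ × (1 + g) = 3,430.00 × 1.033 = 3,543.1900
Growing perpetuity: P = D₁ / (r − g) = 3,543.1900 / (0.063 − 0.033) = 118,106.33

118106.33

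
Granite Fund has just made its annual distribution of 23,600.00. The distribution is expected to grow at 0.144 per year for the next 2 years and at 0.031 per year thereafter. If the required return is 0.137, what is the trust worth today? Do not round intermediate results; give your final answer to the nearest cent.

280015.27

D_1 = 26998.40000
D_2 = 30886.16960
Terminal value at year 2: TV = D_2×(1+g_2)/(r−g_2) = 31843.64086/0.106 = 300411.70620
P_0 = D_1/(1+r)^1 + D_2/(1+r)^2 + TV/(1+r)^2
    = 23745.29464 + 23891.48378 + 232378.48850 = 280015.26692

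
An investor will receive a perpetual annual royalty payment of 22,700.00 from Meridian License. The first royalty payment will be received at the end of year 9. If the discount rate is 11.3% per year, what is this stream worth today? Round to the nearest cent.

Value at end of year 8: C / r = 22,700.00 / 0.113 = 200,884.9558
Discount to today: PV = 200,884.9558 / (1 + 0.113)^8 = 200,884.9558 / 2.354840 = 85,307.28

85307.28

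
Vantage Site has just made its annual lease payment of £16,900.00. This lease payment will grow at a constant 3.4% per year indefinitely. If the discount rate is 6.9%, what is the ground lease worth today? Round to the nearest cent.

£499274.29

D₁ = D₀ × (1 + g) = £16,900.00 × 1.034 = £17,474.6000
Growing perpetuity: P = D₁ / (r − g) = £17,474.6000 / (0.069 − 0.034) = £499,274.29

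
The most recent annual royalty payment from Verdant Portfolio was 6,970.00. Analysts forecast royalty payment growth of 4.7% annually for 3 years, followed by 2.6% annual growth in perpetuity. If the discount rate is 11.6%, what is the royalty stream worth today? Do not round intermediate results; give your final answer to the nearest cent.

D_1 = 7297.59000
D_2 = 7640.57673
D_3 = 7999.68384
Terminal value at year 3: TV = D_3×(1+g_2)/(r−g_2) = 8207.67562/0.09 = 91196.39573
P_0 = D_1/(1+r)^1 + D_2/(1+r)^2 + D_3/(1+r)^3 + TV/(1+r)^3
    = 6539.05914 + 6134.76247 + 5755.46264 + 65612.27412 = 84041.55838

84041.56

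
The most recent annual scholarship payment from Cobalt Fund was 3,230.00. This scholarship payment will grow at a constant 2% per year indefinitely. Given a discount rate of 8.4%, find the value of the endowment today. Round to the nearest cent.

D₁ = D₀ × (1 + g) = 3,230.00 × 1.02 = 3,294.6000
Growing perpetuity: P = D₁ / (r − g) = 3,294.6000 / (0.084 − 0.02) = 51,478.13

51478.13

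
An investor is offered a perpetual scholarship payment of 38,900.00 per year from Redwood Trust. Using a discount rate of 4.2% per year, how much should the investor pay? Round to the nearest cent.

926190.48

Level perpetuity: PV = C / r = 38,900.00 / 0.042 = 926,190.48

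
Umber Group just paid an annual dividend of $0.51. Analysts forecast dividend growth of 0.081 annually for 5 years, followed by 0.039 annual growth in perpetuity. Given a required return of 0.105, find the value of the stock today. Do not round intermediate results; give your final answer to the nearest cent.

$9.58

D_1 = 0.55131
D_2 = 0.59597
D_3 = 0.64424
D_4 = 0.69642
D_5 = 0.75283
Terminal value at year 5: TV = D_5×(1+g_2)/(r−g_2) = 0.78219/0.066 = 11.85142
P_0 = D_1/(1+r)^1 + D_2/(1+r)^2 + D_3/(1+r)^3 + D_4/(1+r)^4 + D_5/(1+r)^5 + TV/(1+r)^5
    = 0.49892 + 0.48809 + 0.47749 + 0.46712 + 0.45697 + 7.19381 = 9.58239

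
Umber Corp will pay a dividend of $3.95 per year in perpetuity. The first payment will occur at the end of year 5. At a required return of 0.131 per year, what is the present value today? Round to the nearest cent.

$18.43

Value at end of year 4: C / r = $3.95 / 0.131 = $30.1527
Discount to today: PV = $30.1527 / (1 + 0.131)^4 = $30.1527 / 1.636253 = $18.43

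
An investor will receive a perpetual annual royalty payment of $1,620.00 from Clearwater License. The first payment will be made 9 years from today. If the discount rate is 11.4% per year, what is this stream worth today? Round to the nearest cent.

Value at end of year 8: C / r = $1,620.00 / 0.114 = $14,210.5263
Discount to today: PV = $14,210.5263 / (1 + 0.114)^8 = $14,210.5263 / 2.371819 = $5,991.40

$5991.40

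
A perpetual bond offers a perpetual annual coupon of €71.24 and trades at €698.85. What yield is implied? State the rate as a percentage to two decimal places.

10.19%

P = C/r ⇒ r = C/P = €71.24/€698.85 = 0.101939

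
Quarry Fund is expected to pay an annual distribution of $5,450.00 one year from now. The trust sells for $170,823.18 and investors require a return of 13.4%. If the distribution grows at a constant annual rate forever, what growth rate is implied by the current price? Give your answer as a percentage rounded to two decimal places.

P = D₁/(r−g) ⇒ g = r − D₁/P = 0.134 − $5,450.00/$170,823.18 = 0.102096

10.21%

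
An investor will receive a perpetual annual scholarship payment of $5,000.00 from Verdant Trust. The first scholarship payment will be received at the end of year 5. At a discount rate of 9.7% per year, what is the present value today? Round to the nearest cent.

$35593.59

Value at end of year 4: C / r = $5,000.00 / 0.097 = $51,546.3918
Discount to today: PV = $51,546.3918 / (1 + 0.097)^4 = $51,546.3918 / 1.448193 = $35,593.59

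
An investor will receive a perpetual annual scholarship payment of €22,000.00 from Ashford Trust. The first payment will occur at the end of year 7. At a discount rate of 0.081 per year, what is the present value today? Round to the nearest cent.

Value at end of year 6: C / r = €22,000.00 / 0.081 = €271,604.9383
Discount to today: PV = €271,604.9383 / (1 + 0.081)^6 = €271,604.9383 / 1.595711 = €170,209.38

€170209.38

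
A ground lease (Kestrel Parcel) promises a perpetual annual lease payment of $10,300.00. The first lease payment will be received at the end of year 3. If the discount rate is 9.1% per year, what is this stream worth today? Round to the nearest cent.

$95092.51

Value at end of year 2: C / r = $10,300.00 / 0.091 = $113,186.8132
Discount to today: PV = $113,186.8132 / (1 + 0.091)^2 = $113,186.8132 / 1.190281 = $95,092.51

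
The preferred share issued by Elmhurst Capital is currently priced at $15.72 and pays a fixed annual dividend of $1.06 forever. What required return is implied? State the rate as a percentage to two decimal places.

P = C/r ⇒ r = C/P = $1.06/$15.72 = 0.067430

6.74%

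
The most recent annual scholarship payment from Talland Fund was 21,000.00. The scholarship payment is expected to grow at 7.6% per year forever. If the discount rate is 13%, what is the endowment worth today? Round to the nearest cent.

418444.44

D₁ = D₀ × (1 + g) = 21,000.00 × 1.076 = 22,596.0000
Growing perpetuity: P = D₁ / (r − g) = 22,596.0000 / (0.13 − 0.076) = 418,444.44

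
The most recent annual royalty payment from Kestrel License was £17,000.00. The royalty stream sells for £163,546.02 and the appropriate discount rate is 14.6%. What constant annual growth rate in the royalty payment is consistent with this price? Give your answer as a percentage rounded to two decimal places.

3.81%

P = D₀(1+g)/(r−g) ⇒ P(r−g) = D₀(1+g) ⇒ g(P+D₀) = P·r − D₀
g = (P·r − D₀)/(P + D₀) = (£163,546.02×0.146 − £17,000.00) / (£163,546.02 + £17,000.00) = 0.038094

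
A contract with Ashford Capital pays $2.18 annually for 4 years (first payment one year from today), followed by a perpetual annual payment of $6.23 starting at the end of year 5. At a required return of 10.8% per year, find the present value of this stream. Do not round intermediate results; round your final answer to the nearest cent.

$45.07

PV of 4-year annuity: $2.18 × [1 − (1+0.108)^−4] / 0.108 = 6.79231
Perpetuity value at year 4: $6.23 / 0.108 = 57.68519
PV of perpetuity: 57.68519 / (1+0.108)^4 = 38.27412
Total PV = 6.79231 + 38.27412 = 45.06644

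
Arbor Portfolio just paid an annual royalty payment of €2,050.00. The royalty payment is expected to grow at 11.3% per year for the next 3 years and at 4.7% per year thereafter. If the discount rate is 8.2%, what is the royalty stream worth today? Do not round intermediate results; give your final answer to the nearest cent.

D_1 = 2281.65000
D_2 = 2539.47645
D_3 = 2826.43729
Terminal value at year 3: TV = D_3×(1+g_2)/(r−g_2) = 2959.27984/0.035 = 84550.85261
P_0 = D_1/(1+r)^1 + D_2/(1+r)^2 + D_3/(1+r)^3 + TV/(1+r)^3
    = 2108.73383 + 2169.15041 + 2231.29798 + 66747.68521 = 73256.86743

€73256.87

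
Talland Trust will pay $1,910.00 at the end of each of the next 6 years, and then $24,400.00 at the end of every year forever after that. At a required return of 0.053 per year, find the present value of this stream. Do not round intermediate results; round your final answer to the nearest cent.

$347312.10

PV of 6-year annuity: $1,910.00 × [1 − (1+0.053)^−6] / 0.053 = 9602.25158
Perpetuity value at year 6: $24,400.00 / 0.053 = 460377.35849
PV of perpetuity: 460377.35849 / (1+0.053)^6 = 337709.85133
Total PV = 9602.25158 + 337709.85133 = 347312.10292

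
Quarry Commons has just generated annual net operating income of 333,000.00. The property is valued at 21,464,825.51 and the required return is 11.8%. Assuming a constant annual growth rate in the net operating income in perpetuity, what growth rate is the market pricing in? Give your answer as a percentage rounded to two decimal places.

10.09%

P = D₀(1+g)/(r−g) ⇒ P(r−g) = D₀(1+g) ⇒ g(P+D₀) = P·r − D₀
g = (P·r − D₀)/(P + D₀) = (21,464,825.51×0.118 − 333,000.00) / (21,464,825.51 + 333,000.00) = 0.100921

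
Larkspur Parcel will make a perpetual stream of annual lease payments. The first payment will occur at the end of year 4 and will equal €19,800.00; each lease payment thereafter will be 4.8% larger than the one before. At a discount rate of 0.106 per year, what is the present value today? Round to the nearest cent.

Value at end of year 3: C₁ / (r − g) = €19,800.00 / (0.106 − 0.048) = €341,379.3103
Discount to today: PV = €341,379.3103 / (1 + 0.106)^3 = €341,379.3103 / 1.352899 = €252,331.70

€252331.70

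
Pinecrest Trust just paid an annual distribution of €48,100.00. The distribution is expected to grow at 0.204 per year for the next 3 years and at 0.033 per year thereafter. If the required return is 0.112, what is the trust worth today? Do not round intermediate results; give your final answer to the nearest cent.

€967852.93

D_1 = 57912.40000
D_2 = 69726.52960
D_3 = 83950.74164
Terminal value at year 3: TV = D_3×(1+g_2)/(r−g_2) = 86721.11611/0.079 = 1097735.64699
P_0 = D_1/(1+r)^1 + D_2/(1+r)^2 + D_3/(1+r)^3 + TV/(1+r)^3
    = 52079.49640 + 56388.23172 + 61053.44513 + 798331.75723 = 967852.93049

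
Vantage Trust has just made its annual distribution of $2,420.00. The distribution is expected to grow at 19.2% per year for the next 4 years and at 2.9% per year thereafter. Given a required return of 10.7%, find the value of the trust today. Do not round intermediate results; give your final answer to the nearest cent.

$54605.52

D_1 = 2884.64000
D_2 = 3438.49088
D_3 = 4098.68113
D_4 = 4885.62791
Terminal value at year 4: TV = D_4×(1+g_2)/(r−g_2) = 5027.31111/0.078 = 64452.70660
P_0 = D_1/(1+r)^1 + D_2/(1+r)^2 + D_3/(1+r)^3 + D_4/(1+r)^4 + TV/(1+r)^4
    = 2605.81752 + 2805.90288 + 3021.35161 + 3253.34338 + 42919.10690 = 54605.52229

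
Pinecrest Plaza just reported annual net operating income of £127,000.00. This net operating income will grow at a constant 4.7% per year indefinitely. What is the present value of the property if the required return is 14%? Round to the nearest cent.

£1429774.19

D₁ = D₀ × (1 + g) = £127,000.00 × 1.047 = £132,969.0000
Growing perpetuity: P = D₁ / (r − g) = £132,969.0000 / (0.14 − 0.047) = £1,429,774.19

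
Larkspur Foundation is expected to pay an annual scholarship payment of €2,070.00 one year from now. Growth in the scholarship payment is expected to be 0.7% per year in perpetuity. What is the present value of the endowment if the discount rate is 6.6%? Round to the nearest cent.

€35084.75

Growing perpetuity: P = D₁ / (r − g) = €2,070.0000 / (0.066 − 0.007) = €35,084.75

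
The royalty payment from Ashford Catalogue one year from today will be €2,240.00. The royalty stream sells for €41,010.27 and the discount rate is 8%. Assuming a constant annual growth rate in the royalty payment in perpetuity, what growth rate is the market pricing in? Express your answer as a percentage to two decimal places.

2.54%

P = D₁/(r−g) ⇒ g = r − D₁/P = 0.08 − €2,240.00/€41,010.27 = 0.025380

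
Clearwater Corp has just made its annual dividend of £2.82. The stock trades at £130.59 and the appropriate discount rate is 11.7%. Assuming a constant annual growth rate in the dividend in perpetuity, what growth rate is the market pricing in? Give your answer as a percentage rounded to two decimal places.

9.34%

P = D₀(1+g)/(r−g) ⇒ P(r−g) = D₀(1+g) ⇒ g(P+D₀) = P·r − D₀
g = (P·r − D₀)/(P + D₀) = (£130.59×0.117 − £2.82) / (£130.59 + £2.82) = 0.093389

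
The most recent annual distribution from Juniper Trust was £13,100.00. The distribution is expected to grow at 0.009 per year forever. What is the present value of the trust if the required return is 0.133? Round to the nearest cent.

£106595.97

D₁ = D₀ × (1 + g) = £13,100.00 × 1.009 = £13,217.9000
Growing perpetuity: P = D₁ / (r − g) = £13,217.9000 / (0.133 − 0.009) = £106,595.97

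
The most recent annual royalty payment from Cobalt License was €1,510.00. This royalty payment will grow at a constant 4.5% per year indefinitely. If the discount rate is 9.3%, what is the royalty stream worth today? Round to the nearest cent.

€32873.96

D₁ = D₀ × (1 + g) = €1,510.00 × 1.045 = €1,577.9500
Growing perpetuity: P = D₁ / (r − g) = €1,577.9500 / (0.093 − 0.045) = €32,873.96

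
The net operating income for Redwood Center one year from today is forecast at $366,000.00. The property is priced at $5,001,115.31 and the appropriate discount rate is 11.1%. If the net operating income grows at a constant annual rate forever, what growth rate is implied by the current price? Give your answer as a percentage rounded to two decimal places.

P = D₁/(r−g) ⇒ g = r − D₁/P = 0.111 − $366,000.00/$5,001,115.31 = 0.037816

3.78%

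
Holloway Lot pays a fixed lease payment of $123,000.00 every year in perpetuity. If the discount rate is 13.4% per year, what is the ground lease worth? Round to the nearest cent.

$917910.45

Level perpetuity: PV = C / r = $123,000.00 / 0.134 = $917,910.45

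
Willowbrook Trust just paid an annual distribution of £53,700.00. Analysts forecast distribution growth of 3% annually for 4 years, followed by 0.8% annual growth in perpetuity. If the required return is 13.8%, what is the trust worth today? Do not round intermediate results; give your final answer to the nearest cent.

£447877.22

D_1 = 55311.00000
D_2 = 56970.33000
D_3 = 58679.43990
D_4 = 60439.82310
Terminal value at year 4: TV = D_4×(1+g_2)/(r−g_2) = 60923.34168/0.13 = 468641.08986
P_0 = D_1/(1+r)^1 + D_2/(1+r)^2 + D_3/(1+r)^3 + D_4/(1+r)^4 + TV/(1+r)^4
    = 48603.69069 + 43991.03814 + 39816.14173 + 36037.45692 + 279428.89677 = 447877.22425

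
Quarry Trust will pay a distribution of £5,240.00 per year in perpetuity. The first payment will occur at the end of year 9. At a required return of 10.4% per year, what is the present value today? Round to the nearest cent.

Value at end of year 8: C / r = £5,240.00 / 0.104 = £50,384.6154
Discount to today: PV = £50,384.6154 / (1 + 0.104)^8 = £50,384.6154 / 2.206747 = £22,832.07

£22832.07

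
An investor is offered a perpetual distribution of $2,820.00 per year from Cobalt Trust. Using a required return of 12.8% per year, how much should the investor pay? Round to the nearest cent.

Level perpetuity: PV = C / r = $2,820.00 / 0.128 = $22,031.25

$22031.25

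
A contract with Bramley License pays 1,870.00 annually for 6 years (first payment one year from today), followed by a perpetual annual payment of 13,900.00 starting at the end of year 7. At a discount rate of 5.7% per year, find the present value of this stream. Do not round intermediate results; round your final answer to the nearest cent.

184142.53

PV of 6-year annuity: 1,870.00 × [1 − (1+0.057)^−6] / 0.057 = 9282.71116
Perpetuity value at year 6: 13,900.00 / 0.057 = 243859.64912
PV of perpetuity: 243859.64912 / (1+0.057)^6 = 174859.81748
Total PV = 9282.71116 + 174859.81748 = 184142.52864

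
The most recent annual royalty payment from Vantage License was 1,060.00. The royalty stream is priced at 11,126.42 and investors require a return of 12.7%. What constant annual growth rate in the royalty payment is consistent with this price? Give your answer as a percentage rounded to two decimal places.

P = D₀(1+g)/(r−g) ⇒ P(r−g) = D₀(1+g) ⇒ g(P+D₀) = P·r − D₀
g = (P·r − D₀)/(P + D₀) = (11,126.42×0.127 − 1,060.00) / (11,126.42 + 1,060.00) = 0.028971

2.90%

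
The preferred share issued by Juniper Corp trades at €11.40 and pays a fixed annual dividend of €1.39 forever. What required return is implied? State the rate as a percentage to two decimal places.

P = C/r ⇒ r = C/P = €1.39/€11.40 = 0.121930

12.19%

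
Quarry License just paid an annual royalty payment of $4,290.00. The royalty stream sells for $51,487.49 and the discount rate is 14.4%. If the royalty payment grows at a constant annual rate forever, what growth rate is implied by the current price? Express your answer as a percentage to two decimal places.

P = D₀(1+g)/(r−g) ⇒ P(r−g) = D₀(1+g) ⇒ g(P+D₀) = P·r − D₀
g = (P·r − D₀)/(P + D₀) = ($51,487.49×0.144 − $4,290.00) / ($51,487.49 + $4,290.00) = 0.056012

5.60%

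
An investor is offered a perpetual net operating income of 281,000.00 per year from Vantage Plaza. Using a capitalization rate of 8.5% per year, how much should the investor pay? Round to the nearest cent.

Level perpetuity: PV = C / r = 281,000.00 / 0.085 = 3,305,882.35

3305882.35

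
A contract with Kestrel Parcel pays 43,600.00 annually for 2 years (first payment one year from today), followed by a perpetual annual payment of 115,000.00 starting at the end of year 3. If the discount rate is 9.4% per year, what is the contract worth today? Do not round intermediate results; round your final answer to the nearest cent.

1098481.88

PV of 2-year annuity: 43,600.00 × [1 − (1+0.094)^−2] / 0.094 = 76283.13319
Perpetuity value at year 2: 115,000.00 / 0.094 = 1223404.25532
PV of perpetuity: 1223404.25532 / (1+0.094)^2 = 1022198.74345
Total PV = 76283.13319 + 1022198.74345 = 1098481.87665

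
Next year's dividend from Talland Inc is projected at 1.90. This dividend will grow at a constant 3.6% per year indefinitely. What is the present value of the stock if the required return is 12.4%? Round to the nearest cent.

Growing perpetuity: P = D₁ / (r − g) = 1.9000 / (0.124 − 0.036) = 21.59

21.59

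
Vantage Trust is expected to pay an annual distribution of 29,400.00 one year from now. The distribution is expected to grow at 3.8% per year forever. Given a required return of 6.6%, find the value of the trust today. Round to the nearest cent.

1050000.00

Growing perpetuity: P = D₁ / (r − g) = 29,400.0000 / (0.066 − 0.038) = 1,050,000.00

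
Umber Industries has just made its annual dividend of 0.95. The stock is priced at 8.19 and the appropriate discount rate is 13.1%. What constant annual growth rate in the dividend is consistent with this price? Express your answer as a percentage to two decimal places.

P = D₀(1+g)/(r−g) ⇒ P(r−g) = D₀(1+g) ⇒ g(P+D₀) = P·r − D₀
g = (P·r − D₀)/(P + D₀) = (8.19×0.131 − 0.95) / (8.19 + 0.95) = 0.013445

1.34%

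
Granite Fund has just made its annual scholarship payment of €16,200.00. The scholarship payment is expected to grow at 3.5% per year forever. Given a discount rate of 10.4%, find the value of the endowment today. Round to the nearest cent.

€243000.00

D₁ = D₀ × (1 + g) = €16,200.00 × 1.035 = €16,767.0000
Growing perpetuity: P = D₁ / (r − g) = €16,767.0000 / (0.104 − 0.035) = €243,000.00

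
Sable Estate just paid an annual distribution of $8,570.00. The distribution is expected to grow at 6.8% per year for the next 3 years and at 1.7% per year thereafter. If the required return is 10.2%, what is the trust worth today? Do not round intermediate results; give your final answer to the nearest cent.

D_1 = 9152.76000
D_2 = 9775.14768
D_3 = 10439.85772
Terminal value at year 3: TV = D_3×(1+g_2)/(r−g_2) = 10617.33530/0.085 = 124909.82710
P_0 = D_1/(1+r)^1 + D_2/(1+r)^2 + D_3/(1+r)^3 + TV/(1+r)^3
    = 8305.58984 + 8049.33752 + 7800.99135 + 93336.56712 = 117492.48582

$117492.49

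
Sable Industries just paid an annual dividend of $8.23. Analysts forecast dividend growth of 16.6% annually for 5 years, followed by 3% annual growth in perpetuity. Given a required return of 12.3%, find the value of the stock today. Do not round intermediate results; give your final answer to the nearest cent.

$156.11

D_1 = 9.59618
D_2 = 11.18915
D_3 = 13.04654
D_4 = 15.21227
D_5 = 17.73751
Terminal value at year 5: TV = D_5×(1+g_2)/(r−g_2) = 18.26963/0.093 = 196.44766
P_0 = D_1/(1+r)^1 + D_2/(1+r)^2 + D_3/(1+r)^3 + D_4/(1+r)^4 + D_5/(1+r)^5 + TV/(1+r)^5
    = 8.54513 + 8.87232 + 9.21205 + 9.56478 + 9.93102 + 109.98870 = 156.11401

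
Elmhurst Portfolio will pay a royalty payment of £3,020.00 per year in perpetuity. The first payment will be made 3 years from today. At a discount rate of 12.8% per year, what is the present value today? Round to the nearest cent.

£18542.95

Value at end of year 2: C / r = £3,020.00 / 0.128 = £23,593.7500
Discount to today: PV = £23,593.7500 / (1 + 0.128)^2 = £23,593.7500 / 1.272384 = £18,542.95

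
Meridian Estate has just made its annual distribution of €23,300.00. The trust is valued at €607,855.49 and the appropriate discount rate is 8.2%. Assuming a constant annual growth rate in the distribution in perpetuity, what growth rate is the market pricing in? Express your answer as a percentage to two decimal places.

P = D₀(1+g)/(r−g) ⇒ P(r−g) = D₀(1+g) ⇒ g(P+D₀) = P·r − D₀
g = (P·r − D₀)/(P + D₀) = (€607,855.49×0.082 − €23,300.00) / (€607,855.49 + €23,300.00) = 0.042056

4.21%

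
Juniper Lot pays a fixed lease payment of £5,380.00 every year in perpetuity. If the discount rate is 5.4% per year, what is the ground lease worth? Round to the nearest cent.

£99629.63

Level perpetuity: PV = C / r = £5,380.00 / 0.054 = £99,629.63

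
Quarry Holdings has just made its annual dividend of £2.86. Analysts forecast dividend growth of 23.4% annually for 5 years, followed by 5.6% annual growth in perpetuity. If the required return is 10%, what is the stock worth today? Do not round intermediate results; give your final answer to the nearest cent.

£142.41

D_1 = 3.52924
D_2 = 4.35508
D_3 = 5.37417
D_4 = 6.63173
D_5 = 8.18355
Terminal value at year 5: TV = D_5×(1+g_2)/(r−g_2) = 8.64183/0.044 = 196.40524
P_0 = D_1/(1+r)^1 + D_2/(1+r)^2 + D_3/(1+r)^3 + D_4/(1+r)^4 + D_5/(1+r)^5 + TV/(1+r)^5
    = 3.20840 + 3.59924 + 4.03769 + 4.52956 + 5.08134 + 121.95220 = 142.40844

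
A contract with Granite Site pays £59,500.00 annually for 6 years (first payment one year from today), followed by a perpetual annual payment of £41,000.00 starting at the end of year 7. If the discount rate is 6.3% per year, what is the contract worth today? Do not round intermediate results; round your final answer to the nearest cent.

£740912.96

PV of 6-year annuity: £59,500.00 × [1 − (1+0.063)^−6] / 0.063 = 289843.19618
Perpetuity value at year 6: £41,000.00 / 0.063 = 650793.65079
PV of perpetuity: 650793.65079 / (1+0.063)^6 = 451069.76771
Total PV = 289843.19618 + 451069.76771 = 740912.96389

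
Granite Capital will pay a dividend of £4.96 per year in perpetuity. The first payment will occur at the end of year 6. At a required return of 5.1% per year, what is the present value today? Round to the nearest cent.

Value at end of year 5: C / r = £4.96 / 0.051 = £97.2549
Discount to today: PV = £97.2549 / (1 + 0.051)^5 = £97.2549 / 1.282371 = £75.84

£75.84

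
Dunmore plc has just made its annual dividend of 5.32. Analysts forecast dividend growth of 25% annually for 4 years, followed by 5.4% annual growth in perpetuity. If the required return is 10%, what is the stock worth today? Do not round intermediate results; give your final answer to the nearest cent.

232.86

D_1 = 6.65000
D_2 = 8.31250
D_3 = 10.39062
D_4 = 12.98828
Terminal value at year 4: TV = D_4×(1+g_2)/(r−g_2) = 13.68965/0.046 = 297.60105
P_0 = D_1/(1+r)^1 + D_2/(1+r)^2 + D_3/(1+r)^3 + D_4/(1+r)^4 + TV/(1+r)^4
    = 6.04545 + 6.86983 + 7.80663 + 8.87117 + 203.26552 = 232.85861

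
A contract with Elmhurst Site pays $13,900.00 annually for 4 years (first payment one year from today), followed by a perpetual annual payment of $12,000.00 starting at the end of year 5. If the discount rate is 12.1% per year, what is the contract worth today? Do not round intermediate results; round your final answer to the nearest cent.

PV of 4-year annuity: $13,900.00 × [1 − (1+0.121)^−4] / 0.121 = 42130.39130
Perpetuity value at year 4: $12,000.00 / 0.121 = 99173.55372
PV of perpetuity: 99173.55372 / (1+0.121)^4 = 62801.99289
Total PV = 42130.39130 + 62801.99289 = 104932.38418

$104932.38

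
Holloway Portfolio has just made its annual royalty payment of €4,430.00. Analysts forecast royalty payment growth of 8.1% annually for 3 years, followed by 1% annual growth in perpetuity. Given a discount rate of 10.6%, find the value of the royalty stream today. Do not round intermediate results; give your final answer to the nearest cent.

€56215.85

D_1 = 4788.83000
D_2 = 5176.72523
D_3 = 5596.03997
Terminal value at year 3: TV = D_3×(1+g_2)/(r−g_2) = 5652.00037/0.096 = 58875.00389
P_0 = D_1/(1+r)^1 + D_2/(1+r)^2 + D_3/(1+r)^3 + TV/(1+r)^3
    = 4329.86438 + 4231.99222 + 4136.33236 + 43517.66332 = 56215.85227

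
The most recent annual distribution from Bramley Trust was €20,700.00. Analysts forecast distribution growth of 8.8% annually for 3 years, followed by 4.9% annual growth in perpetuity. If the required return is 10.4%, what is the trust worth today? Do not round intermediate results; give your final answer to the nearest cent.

€438204.90

D_1 = 22521.60000
D_2 = 24503.50080
D_3 = 26659.80887
Terminal value at year 3: TV = D_3×(1+g_2)/(r−g_2) = 27966.13951/0.055 = 508475.26373
P_0 = D_1/(1+r)^1 + D_2/(1+r)^2 + D_3/(1+r)^3 + TV/(1+r)^3
    = 20400.00000 + 20104.34783 + 19812.98047 + 377887.57289 = 438204.90119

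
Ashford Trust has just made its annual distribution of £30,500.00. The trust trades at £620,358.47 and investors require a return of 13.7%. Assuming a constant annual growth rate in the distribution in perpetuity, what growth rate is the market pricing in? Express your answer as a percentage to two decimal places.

P = D₀(1+g)/(r−g) ⇒ P(r−g) = D₀(1+g) ⇒ g(P+D₀) = P·r − D₀
g = (P·r − D₀)/(P + D₀) = (£620,358.47×0.137 − £30,500.00) / (£620,358.47 + £30,500.00) = 0.083719

8.37%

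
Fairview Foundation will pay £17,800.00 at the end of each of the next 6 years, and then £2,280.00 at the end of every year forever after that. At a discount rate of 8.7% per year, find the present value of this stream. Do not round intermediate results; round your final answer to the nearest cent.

PV of 6-year annuity: £17,800.00 × [1 − (1+0.087)^−6] / 0.087 = 80568.63175
Perpetuity value at year 6: £2,280.00 / 0.087 = 26206.89655
PV of perpetuity: 26206.89655 / (1+0.087)^6 = 15886.86956
Total PV = 80568.63175 + 15886.86956 = 96455.50131

£96455.50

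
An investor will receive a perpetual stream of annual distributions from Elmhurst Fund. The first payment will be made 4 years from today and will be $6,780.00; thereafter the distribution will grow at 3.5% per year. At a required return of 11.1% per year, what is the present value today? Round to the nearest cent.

$65053.99

Value at end of year 3: C₁ / (r − g) = $6,780.00 / (0.111 − 0.035) = $89,210.5263
Discount to today: PV = $89,210.5263 / (1 + 0.111)^3 = $89,210.5263 / 1.371331 = $65,053.99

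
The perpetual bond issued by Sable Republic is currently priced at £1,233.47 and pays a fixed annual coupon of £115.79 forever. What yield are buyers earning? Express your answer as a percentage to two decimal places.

P = C/r ⇒ r = C/P = £115.79/£1,233.47 = 0.093873

9.39%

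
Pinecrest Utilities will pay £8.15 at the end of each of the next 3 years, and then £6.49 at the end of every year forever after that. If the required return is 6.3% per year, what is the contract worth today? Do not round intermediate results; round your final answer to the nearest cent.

£107.43

PV of 3-year annuity: £8.15 × [1 − (1+0.063)^−3] / 0.063 = 21.66469
Perpetuity value at year 3: £6.49 / 0.063 = 103.01587
PV of perpetuity: 103.01587 / (1+0.063)^3 = 85.76387
Total PV = 21.66469 + 85.76387 = 107.42856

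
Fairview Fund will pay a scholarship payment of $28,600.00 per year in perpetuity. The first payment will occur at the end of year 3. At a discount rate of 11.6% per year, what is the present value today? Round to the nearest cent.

Value at end of year 2: C / r = $28,600.00 / 0.116 = $246,551.7241
Discount to today: PV = $246,551.7241 / (1 + 0.116)^2 = $246,551.7241 / 1.245456 = $197,961.01

$197961.01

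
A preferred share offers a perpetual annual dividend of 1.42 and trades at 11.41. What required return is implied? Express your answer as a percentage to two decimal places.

P = C/r ⇒ r = C/P = 1.42/11.41 = 0.124452

12.45%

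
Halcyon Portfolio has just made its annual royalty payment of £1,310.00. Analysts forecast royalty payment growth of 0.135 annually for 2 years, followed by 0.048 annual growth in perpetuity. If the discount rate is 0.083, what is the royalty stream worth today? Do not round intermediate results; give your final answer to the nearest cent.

£45894.06

D_1 = 1486.85000
D_2 = 1687.57475
Terminal value at year 2: TV = D_2×(1+g_2)/(r−g_2) = 1768.57834/0.035 = 50530.80966
P_0 = D_1/(1+r)^1 + D_2/(1+r)^2 + TV/(1+r)^2
    = 1372.89935 + 1438.81881 + 43082.34595 = 45894.06411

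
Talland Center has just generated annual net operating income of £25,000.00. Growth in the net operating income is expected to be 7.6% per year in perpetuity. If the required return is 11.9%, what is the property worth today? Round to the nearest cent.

£625581.40

D₁ = D₀ × (1 + g) = £25,000.00 × 1.076 = £26,900.0000
Growing perpetuity: P = D₁ / (r − g) = £26,900.0000 / (0.119 − 0.076) = £625,581.40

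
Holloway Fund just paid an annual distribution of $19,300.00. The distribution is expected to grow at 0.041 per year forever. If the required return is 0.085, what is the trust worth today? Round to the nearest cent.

D₁ = D₀ × (1 + g) = $19,300.00 × 1.041 = $20,091.3000
Growing perpetuity: P = D₁ / (r − g) = $20,091.3000 / (0.085 − 0.041) = $456,620.45

$456620.45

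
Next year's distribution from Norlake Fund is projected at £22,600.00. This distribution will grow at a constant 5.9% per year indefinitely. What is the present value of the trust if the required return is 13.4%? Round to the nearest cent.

£301333.33

Growing perpetuity: P = D₁ / (r − g) = £22,600.0000 / (0.134 − 0.059) = £301,333.33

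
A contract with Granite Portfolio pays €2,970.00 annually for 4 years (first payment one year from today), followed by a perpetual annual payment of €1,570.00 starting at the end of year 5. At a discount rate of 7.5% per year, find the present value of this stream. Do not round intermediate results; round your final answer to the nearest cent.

€25622.39

PV of 4-year annuity: €2,970.00 × [1 − (1+0.075)^−4] / 0.075 = 9947.49902
Perpetuity value at year 4: €1,570.00 / 0.075 = 20933.33333
PV of perpetuity: 20933.33333 / (1+0.075)^4 = 15674.89109
Total PV = 9947.49902 + 15674.89109 = 25622.39011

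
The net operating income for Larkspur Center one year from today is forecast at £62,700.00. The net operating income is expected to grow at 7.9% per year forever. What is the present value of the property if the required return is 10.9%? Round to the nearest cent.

£2090000.00

Growing perpetuity: P = D₁ / (r − g) = £62,700.0000 / (0.109 − 0.079) = £2,090,000.00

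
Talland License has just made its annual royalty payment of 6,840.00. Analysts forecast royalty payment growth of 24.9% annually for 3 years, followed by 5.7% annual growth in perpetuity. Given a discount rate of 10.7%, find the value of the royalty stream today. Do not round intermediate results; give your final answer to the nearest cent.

233934.21

D_1 = 8543.16000
D_2 = 10670.40684
D_3 = 13327.33814
Terminal value at year 3: TV = D_3×(1+g_2)/(r−g_2) = 14086.99642/0.05 = 281739.92835
P_0 = D_1/(1+r)^1 + D_2/(1+r)^2 + D_3/(1+r)^3 + TV/(1+r)^3
    = 7717.39837 + 8707.34469 + 9824.27598 + 207685.19431 = 233934.21336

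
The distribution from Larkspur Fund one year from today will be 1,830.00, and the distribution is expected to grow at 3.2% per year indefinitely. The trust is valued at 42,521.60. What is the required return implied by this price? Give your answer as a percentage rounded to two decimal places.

7.50%

P = D₁/(r − g) ⇒ r = D₁/P + g = 1,830.0000/42,521.60 + 0.032 = 0.043037 + 0.032 = 0.075037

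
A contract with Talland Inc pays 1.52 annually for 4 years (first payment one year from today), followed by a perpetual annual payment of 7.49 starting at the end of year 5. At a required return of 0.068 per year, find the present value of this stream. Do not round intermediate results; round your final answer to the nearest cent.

PV of 4-year annuity: 1.52 × [1 − (1+0.068)^−4] / 0.068 = 5.17189
Perpetuity value at year 4: 7.49 / 0.068 = 110.14706
PV of perpetuity: 110.14706 / (1+0.068)^4 = 84.66188
Total PV = 5.17189 + 84.66188 = 89.83377

89.83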